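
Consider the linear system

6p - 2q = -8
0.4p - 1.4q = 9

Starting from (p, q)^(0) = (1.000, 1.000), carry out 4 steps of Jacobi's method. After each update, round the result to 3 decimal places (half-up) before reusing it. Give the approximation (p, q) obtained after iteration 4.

(-3.798, -7.449)

Iteration 1:
  p = (-8 - (-2)·1.000) / (6) = -1.000
  q = (9 - (0.4)·1.000) / (-1.4) = -6.143
Iteration 2:
  p = (-8 - (-2)·-6.143) / (6) = -3.381
  q = (9 - (0.4)·-1.000) / (-1.4) = -6.714
Iteration 3:
  p = (-8 - (-2)·-6.714) / (6) = -3.571
  q = (9 - (0.4)·-3.381) / (-1.4) = -7.395
Iteration 4:
  p = (-8 - (-2)·-7.395) / (6) = -3.798
  q = (9 - (0.4)·-3.571) / (-1.4) = -7.449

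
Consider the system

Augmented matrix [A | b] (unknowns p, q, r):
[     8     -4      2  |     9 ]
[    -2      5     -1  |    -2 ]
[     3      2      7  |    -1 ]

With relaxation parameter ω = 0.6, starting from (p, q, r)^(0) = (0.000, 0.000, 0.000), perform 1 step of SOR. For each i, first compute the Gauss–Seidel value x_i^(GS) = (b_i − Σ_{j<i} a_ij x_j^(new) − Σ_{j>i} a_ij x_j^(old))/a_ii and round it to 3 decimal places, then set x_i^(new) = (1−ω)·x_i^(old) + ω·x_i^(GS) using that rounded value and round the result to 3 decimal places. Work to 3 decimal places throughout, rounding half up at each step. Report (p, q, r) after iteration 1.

Iteration 1:
  p: GS value = (9 - (-4)·0.000 - (2)·0.000) / (8) = 1.125;  p ← (1−ω)·0.000 + ω·1.125 = 0.675
  q: GS value = (-2 - (-2)·0.675 - (-1)·0.000) / (5) = -0.130;  q ← (1−ω)·0.000 + ω·-0.130 = -0.078
  r: GS value = (-1 - (3)·0.675 - (2)·-0.078) / (7) = -0.410;  r ← (1−ω)·0.000 + ω·-0.410 = -0.246

(0.675, -0.078, -0.246)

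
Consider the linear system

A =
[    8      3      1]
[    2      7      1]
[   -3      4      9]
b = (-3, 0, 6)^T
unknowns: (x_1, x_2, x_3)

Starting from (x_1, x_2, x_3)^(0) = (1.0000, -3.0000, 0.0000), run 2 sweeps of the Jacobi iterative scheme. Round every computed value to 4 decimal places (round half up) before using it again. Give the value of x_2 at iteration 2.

-0.5476

Iteration 1:
  x_1 = (-3 - (3)·-3.0000 - (1)·0.0000) / (8) = 0.7500
  x_2 = (0 - (2)·1.0000 - (1)·0.0000) / (7) = -0.2857
  x_3 = (6 - (-3)·1.0000 - (4)·-3.0000) / (9) = 2.3333
Iteration 2:
  x_1 = (-3 - (3)·-0.2857 - (1)·2.3333) / (8) = -0.5595
  x_2 = (0 - (2)·0.7500 - (1)·2.3333) / (7) = -0.5476
  x_3 = (6 - (-3)·0.7500 - (4)·-0.2857) / (9) = 1.0436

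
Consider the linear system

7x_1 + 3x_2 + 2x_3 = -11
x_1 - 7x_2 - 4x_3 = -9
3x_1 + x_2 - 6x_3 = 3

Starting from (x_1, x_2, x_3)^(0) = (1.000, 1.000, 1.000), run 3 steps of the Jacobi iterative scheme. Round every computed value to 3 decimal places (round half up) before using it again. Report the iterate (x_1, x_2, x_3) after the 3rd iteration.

(-1.513, 1.859, -1.349)

Iteration 1:
  x_1 = (-11 - (3)·1.000 - (2)·1.000) / (7) = -2.286
  x_2 = (-9 - (1)·1.000 - (-4)·1.000) / (-7) = 0.857
  x_3 = (3 - (3)·1.000 - (1)·1.000) / (-6) = 0.167
Iteration 2:
  x_1 = (-11 - (3)·0.857 - (2)·0.167) / (7) = -1.986
  x_2 = (-9 - (1)·-2.286 - (-4)·0.167) / (-7) = 0.864
  x_3 = (3 - (3)·-2.286 - (1)·0.857) / (-6) = -1.500
Iteration 3:
  x_1 = (-11 - (3)·0.864 - (2)·-1.500) / (7) = -1.513
  x_2 = (-9 - (1)·-1.986 - (-4)·-1.500) / (-7) = 1.859
  x_3 = (3 - (3)·-1.986 - (1)·0.864) / (-6) = -1.349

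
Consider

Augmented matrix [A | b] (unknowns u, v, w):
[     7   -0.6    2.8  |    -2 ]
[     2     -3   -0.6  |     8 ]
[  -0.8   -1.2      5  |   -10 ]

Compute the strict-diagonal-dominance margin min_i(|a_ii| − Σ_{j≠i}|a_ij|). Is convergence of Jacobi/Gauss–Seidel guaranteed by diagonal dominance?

row 1: |7| − (0.6+2.8) = 3.6
row 2: |-3| − (2+0.6) = 0.4
row 3: |5| − (0.8+1.2) = 3
minimum over rows = 0.4 → strictly diagonally dominant (convergence guaranteed)

0.4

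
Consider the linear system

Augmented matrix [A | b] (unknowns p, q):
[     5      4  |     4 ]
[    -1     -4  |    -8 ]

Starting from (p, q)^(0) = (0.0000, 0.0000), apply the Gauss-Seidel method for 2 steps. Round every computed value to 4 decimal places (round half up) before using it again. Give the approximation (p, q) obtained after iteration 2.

(-0.6400, 2.1600)

Iteration 1:
  p = (4 - (4)·0.0000) / (5) = 0.8000
  q = (-8 - (-1)·0.8000) / (-4) = 1.8000
Iteration 2:
  p = (4 - (4)·1.8000) / (5) = -0.6400
  q = (-8 - (-1)·-0.6400) / (-4) = 2.1600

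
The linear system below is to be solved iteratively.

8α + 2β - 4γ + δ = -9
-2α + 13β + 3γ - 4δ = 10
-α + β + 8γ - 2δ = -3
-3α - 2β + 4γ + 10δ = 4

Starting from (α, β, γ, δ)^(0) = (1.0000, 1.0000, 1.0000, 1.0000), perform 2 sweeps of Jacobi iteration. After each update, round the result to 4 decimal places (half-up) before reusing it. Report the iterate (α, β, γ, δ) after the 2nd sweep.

Iteration 1:
  α = (-9 - (2)·1.0000 - (-4)·1.0000 - (1)·1.0000) / (8) = -1.0000
  β = (10 - (-2)·1.0000 - (3)·1.0000 - (-4)·1.0000) / (13) = 1.0000
  γ = (-3 - (-1)·1.0000 - (1)·1.0000 - (-2)·1.0000) / (8) = -0.1250
  δ = (4 - (-3)·1.0000 - (-2)·1.0000 - (4)·1.0000) / (10) = 0.5000
Iteration 2:
  α = (-9 - (2)·1.0000 - (-4)·-0.1250 - (1)·0.5000) / (8) = -1.5000
  β = (10 - (-2)·-1.0000 - (3)·-0.1250 - (-4)·0.5000) / (13) = 0.7981
  γ = (-3 - (-1)·-1.0000 - (1)·1.0000 - (-2)·0.5000) / (8) = -0.5000
  δ = (4 - (-3)·-1.0000 - (-2)·1.0000 - (4)·-0.1250) / (10) = 0.3500

(-1.5000, 0.7981, -0.5000, 0.3500)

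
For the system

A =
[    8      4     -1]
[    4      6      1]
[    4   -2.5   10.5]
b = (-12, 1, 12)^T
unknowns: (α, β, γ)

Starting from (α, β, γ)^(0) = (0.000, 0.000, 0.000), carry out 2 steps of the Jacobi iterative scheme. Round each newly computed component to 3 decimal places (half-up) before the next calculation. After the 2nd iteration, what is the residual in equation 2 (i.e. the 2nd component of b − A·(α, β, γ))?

-0.846

Iteration 1:
  α = (-12 - (4)·0.000 - (-1)·0.000) / (8) = -1.500
  β = (1 - (4)·0.000 - (1)·0.000) / (6) = 0.167
  γ = (12 - (4)·0.000 - (-2.5)·0.000) / (10.5) = 1.143
Iteration 2:
  α = (-12 - (4)·0.167 - (-1)·1.143) / (8) = -1.441
  β = (1 - (4)·-1.500 - (1)·1.143) / (6) = 0.976
  γ = (12 - (4)·-1.500 - (-2.5)·0.167) / (10.5) = 1.754
Residual b − A·x = (-2.622, -0.846, 1.787)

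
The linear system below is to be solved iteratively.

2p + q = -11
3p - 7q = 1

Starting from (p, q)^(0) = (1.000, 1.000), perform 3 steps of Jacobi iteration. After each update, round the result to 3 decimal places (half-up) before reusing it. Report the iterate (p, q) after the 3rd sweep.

Iteration 1:
  p = (-11 - (1)·1.000) / (2) = -6.000
  q = (1 - (3)·1.000) / (-7) = 0.286
Iteration 2:
  p = (-11 - (1)·0.286) / (2) = -5.643
  q = (1 - (3)·-6.000) / (-7) = -2.714
Iteration 3:
  p = (-11 - (1)·-2.714) / (2) = -4.143
  q = (1 - (3)·-5.643) / (-7) = -2.561

(-4.143, -2.561)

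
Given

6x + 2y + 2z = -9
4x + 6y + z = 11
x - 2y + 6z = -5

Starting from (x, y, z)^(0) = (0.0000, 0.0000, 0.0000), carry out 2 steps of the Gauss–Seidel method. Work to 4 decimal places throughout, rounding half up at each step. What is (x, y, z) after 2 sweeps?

Iteration 1:
  x = (-9 - (2)·0.0000 - (2)·0.0000) / (6) = -1.5000
  y = (11 - (4)·-1.5000 - (1)·0.0000) / (6) = 2.8333
  z = (-5 - (1)·-1.5000 - (-2)·2.8333) / (6) = 0.3611
Iteration 2:
  x = (-9 - (2)·2.8333 - (2)·0.3611) / (6) = -2.5648
  y = (11 - (4)·-2.5648 - (1)·0.3611) / (6) = 3.4830
  z = (-5 - (1)·-2.5648 - (-2)·3.4830) / (6) = 0.7551

(-2.5648, 3.4830, 0.7551)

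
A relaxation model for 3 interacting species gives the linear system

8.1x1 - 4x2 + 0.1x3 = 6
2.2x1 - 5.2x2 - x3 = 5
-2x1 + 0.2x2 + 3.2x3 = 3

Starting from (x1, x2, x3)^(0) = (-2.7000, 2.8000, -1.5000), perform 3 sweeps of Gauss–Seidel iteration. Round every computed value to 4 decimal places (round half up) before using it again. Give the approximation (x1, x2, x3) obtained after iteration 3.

(0.2053, -1.1671, 1.1388)

Iteration 1:
  x1 = (6 - (-4)·2.8000 - (0.1)·-1.5000) / (8.1) = 2.1420
  x2 = (5 - (2.2)·2.1420 - (-1)·-1.5000) / (-5.2) = 0.2332
  x3 = (3 - (-2)·2.1420 - (0.2)·0.2332) / (3.2) = 2.2617
Iteration 2:
  x1 = (6 - (-4)·0.2332 - (0.1)·2.2617) / (8.1) = 0.8280
  x2 = (5 - (2.2)·0.8280 - (-1)·2.2617) / (-5.2) = -1.0462
  x3 = (3 - (-2)·0.8280 - (0.2)·-1.0462) / (3.2) = 1.5204
Iteration 3:
  x1 = (6 - (-4)·-1.0462 - (0.1)·1.5204) / (8.1) = 0.2053
  x2 = (5 - (2.2)·0.2053 - (-1)·1.5204) / (-5.2) = -1.1671
  x3 = (3 - (-2)·0.2053 - (0.2)·-1.1671) / (3.2) = 1.1388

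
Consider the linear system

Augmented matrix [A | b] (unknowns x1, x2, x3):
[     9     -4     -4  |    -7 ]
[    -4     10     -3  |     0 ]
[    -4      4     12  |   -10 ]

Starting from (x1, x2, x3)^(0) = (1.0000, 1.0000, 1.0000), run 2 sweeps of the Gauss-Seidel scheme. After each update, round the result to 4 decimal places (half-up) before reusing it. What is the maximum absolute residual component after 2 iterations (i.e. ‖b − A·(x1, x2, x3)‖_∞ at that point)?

Iteration 1:
  x1 = (-7 - (-4)·1.0000 - (-4)·1.0000) / (9) = 0.1111
  x2 = (0 - (-4)·0.1111 - (-3)·1.0000) / (10) = 0.3444
  x3 = (-10 - (-4)·0.1111 - (4)·0.3444) / (12) = -0.9111
Iteration 2:
  x1 = (-7 - (-4)·0.3444 - (-4)·-0.9111) / (9) = -1.0296
  x2 = (0 - (-4)·-1.0296 - (-3)·-0.9111) / (10) = -0.6852
  x3 = (-10 - (-4)·-1.0296 - (4)·-0.6852) / (12) = -0.9481
Residual b − A·x = (-4.2668, -0.1107, -0.0004); ∞-norm = 4.2668

4.2668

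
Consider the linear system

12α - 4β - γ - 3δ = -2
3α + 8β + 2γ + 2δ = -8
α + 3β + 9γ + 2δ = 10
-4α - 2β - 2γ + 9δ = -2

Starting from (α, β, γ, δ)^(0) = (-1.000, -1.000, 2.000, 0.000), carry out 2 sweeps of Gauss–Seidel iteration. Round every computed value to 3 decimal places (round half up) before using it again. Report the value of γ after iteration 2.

1.615

Iteration 1:
  α = (-2 - (-4)·-1.000 - (-1)·2.000 - (-3)·0.000) / (12) = -0.333
  β = (-8 - (3)·-0.333 - (2)·2.000 - (2)·0.000) / (8) = -1.375
  γ = (10 - (1)·-0.333 - (3)·-1.375 - (2)·0.000) / (9) = 1.606
  δ = (-2 - (-4)·-0.333 - (-2)·-1.375 - (-2)·1.606) / (9) = -0.319
Iteration 2:
  α = (-2 - (-4)·-1.375 - (-1)·1.606 - (-3)·-0.319) / (12) = -0.571
  β = (-8 - (3)·-0.571 - (2)·1.606 - (2)·-0.319) / (8) = -1.108
  γ = (10 - (1)·-0.571 - (3)·-1.108 - (2)·-0.319) / (9) = 1.615
  δ = (-2 - (-4)·-0.571 - (-2)·-1.108 - (-2)·1.615) / (9) = -0.363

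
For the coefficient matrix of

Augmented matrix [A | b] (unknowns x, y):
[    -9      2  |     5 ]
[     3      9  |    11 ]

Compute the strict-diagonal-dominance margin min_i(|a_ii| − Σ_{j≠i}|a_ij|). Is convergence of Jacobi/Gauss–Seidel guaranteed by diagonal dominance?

row 1: |-9| − (2) = 7
row 2: |9| − (3) = 6
minimum over rows = 6 → strictly diagonally dominant (convergence guaranteed)

6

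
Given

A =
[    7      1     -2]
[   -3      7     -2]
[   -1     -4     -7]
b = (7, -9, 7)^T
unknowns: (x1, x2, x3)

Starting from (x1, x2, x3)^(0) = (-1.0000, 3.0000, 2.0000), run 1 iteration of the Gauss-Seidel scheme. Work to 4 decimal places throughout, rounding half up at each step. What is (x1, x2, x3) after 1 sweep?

Iteration 1:
  x1 = (7 - (1)·3.0000 - (-2)·2.0000) / (7) = 1.1429
  x2 = (-9 - (-3)·1.1429 - (-2)·2.0000) / (7) = -0.2245
  x3 = (7 - (-1)·1.1429 - (-4)·-0.2245) / (-7) = -1.0350

(1.1429, -0.2245, -1.0350)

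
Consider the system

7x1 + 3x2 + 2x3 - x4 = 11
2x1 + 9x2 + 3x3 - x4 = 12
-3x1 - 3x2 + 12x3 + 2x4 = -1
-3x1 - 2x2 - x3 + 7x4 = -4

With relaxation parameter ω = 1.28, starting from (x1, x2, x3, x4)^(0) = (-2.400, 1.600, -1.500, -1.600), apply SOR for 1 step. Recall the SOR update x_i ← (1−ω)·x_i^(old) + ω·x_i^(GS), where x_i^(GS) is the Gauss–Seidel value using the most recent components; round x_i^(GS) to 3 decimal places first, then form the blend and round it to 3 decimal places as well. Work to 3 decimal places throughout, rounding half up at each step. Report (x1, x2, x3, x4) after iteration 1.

Iteration 1:
  x1: GS value = (11 - (3)·1.600 - (2)·-1.500 - (-1)·-1.600) / (7) = 1.086;  x1 ← (1−ω)·-2.400 + ω·1.086 = 2.062
  x2: GS value = (12 - (2)·2.062 - (3)·-1.500 - (-1)·-1.600) / (9) = 1.197;  x2 ← (1−ω)·1.600 + ω·1.197 = 1.084
  x3: GS value = (-1 - (-3)·2.062 - (-3)·1.084 - (2)·-1.600) / (12) = 0.970;  x3 ← (1−ω)·-1.500 + ω·0.970 = 1.662
  x4: GS value = (-4 - (-3)·2.062 - (-2)·1.084 - (-1)·1.662) / (7) = 0.859;  x4 ← (1−ω)·-1.600 + ω·0.859 = 1.548

(2.062, 1.084, 1.662, 1.548)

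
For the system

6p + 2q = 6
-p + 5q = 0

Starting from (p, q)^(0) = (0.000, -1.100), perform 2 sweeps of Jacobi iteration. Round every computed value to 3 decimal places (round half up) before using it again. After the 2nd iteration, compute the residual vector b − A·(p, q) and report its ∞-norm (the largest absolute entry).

Iteration 1:
  p = (6 - (2)·-1.100) / (6) = 1.367
  q = (0 - (-1)·0.000) / (5) = 0.000
Iteration 2:
  p = (6 - (2)·0.000) / (6) = 1.000
  q = (0 - (-1)·1.367) / (5) = 0.273
Residual b − A·x = (-0.546, -0.365); ∞-norm = 0.546

0.546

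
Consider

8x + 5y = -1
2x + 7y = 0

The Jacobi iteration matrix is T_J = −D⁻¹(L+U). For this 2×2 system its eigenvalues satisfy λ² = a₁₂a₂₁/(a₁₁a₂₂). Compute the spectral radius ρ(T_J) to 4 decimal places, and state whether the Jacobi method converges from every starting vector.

0.4226

a₁₂a₂₁/(a₁₁a₂₂) = (5)·(2) / ((8)·(7)) = 0.178571
ρ = √|0.178571| = √0.178571 = 0.4226
ρ < 1, so Jacobi converges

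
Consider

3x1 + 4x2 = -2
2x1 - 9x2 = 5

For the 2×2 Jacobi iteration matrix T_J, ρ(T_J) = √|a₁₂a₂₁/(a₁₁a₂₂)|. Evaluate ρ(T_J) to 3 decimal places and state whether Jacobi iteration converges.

0.544

a₁₂a₂₁/(a₁₁a₂₂) = (4)·(2) / ((3)·(-9)) = -0.296296
ρ = √|-0.296296| = √0.296296 = 0.544
ρ < 1, so Jacobi converges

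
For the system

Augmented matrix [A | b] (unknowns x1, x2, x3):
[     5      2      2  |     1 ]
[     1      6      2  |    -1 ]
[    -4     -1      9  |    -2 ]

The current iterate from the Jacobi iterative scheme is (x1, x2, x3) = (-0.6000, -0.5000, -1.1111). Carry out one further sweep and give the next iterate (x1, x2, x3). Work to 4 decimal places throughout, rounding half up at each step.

One sweep:
  x1 = (1 - (2)·-0.5000 - (2)·-1.1111) / (5) = 0.8444
  x2 = (-1 - (1)·-0.6000 - (2)·-1.1111) / (6) = 0.3037
  x3 = (-2 - (-4)·-0.6000 - (-1)·-0.5000) / (9) = -0.5444

(0.8444, 0.3037, -0.5444)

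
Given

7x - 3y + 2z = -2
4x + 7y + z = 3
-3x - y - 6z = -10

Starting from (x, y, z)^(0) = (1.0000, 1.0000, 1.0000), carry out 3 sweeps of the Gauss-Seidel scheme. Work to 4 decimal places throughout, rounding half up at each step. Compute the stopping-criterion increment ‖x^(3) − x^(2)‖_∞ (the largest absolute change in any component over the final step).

0.0372

Iteration 1:
  x = (-2 - (-3)·1.0000 - (2)·1.0000) / (7) = -0.1429
  y = (3 - (4)·-0.1429 - (1)·1.0000) / (7) = 0.3674
  z = (-10 - (-3)·-0.1429 - (-1)·0.3674) / (-6) = 1.6769
Iteration 2:
  x = (-2 - (-3)·0.3674 - (2)·1.6769) / (7) = -0.6074
  y = (3 - (4)·-0.6074 - (1)·1.6769) / (7) = 0.5361
  z = (-10 - (-3)·-0.6074 - (-1)·0.5361) / (-6) = 1.8810
Iteration 3:
  x = (-2 - (-3)·0.5361 - (2)·1.8810) / (7) = -0.5934
  y = (3 - (4)·-0.5934 - (1)·1.8810) / (7) = 0.4989
  z = (-10 - (-3)·-0.5934 - (-1)·0.4989) / (-6) = 1.8802
Change: (0.0140, -0.0372, -0.0008) → max |·| = 0.0372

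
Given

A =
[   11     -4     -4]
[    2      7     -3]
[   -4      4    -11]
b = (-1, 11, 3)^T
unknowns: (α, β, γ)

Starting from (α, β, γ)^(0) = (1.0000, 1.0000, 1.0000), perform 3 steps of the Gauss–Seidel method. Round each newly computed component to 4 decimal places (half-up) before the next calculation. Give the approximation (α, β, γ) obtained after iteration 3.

(0.4507, 1.4555, 0.0927)

Iteration 1:
  α = (-1 - (-4)·1.0000 - (-4)·1.0000) / (11) = 0.6364
  β = (11 - (2)·0.6364 - (-3)·1.0000) / (7) = 1.8182
  γ = (3 - (-4)·0.6364 - (4)·1.8182) / (-11) = 0.1570
Iteration 2:
  α = (-1 - (-4)·1.8182 - (-4)·0.1570) / (11) = 0.6273
  β = (11 - (2)·0.6273 - (-3)·0.1570) / (7) = 1.4595
  γ = (3 - (-4)·0.6273 - (4)·1.4595) / (-11) = 0.0299
Iteration 3:
  α = (-1 - (-4)·1.4595 - (-4)·0.0299) / (11) = 0.4507
  β = (11 - (2)·0.4507 - (-3)·0.0299) / (7) = 1.4555
  γ = (3 - (-4)·0.4507 - (4)·1.4555) / (-11) = 0.0927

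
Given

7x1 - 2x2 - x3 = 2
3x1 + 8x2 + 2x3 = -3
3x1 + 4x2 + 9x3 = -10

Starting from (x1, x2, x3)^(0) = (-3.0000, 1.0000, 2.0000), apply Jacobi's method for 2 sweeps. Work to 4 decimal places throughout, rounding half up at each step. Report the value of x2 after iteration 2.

-0.5575

Iteration 1:
  x1 = (2 - (-2)·1.0000 - (-1)·2.0000) / (7) = 0.8571
  x2 = (-3 - (3)·-3.0000 - (2)·2.0000) / (8) = 0.2500
  x3 = (-10 - (3)·-3.0000 - (4)·1.0000) / (9) = -0.5556
Iteration 2:
  x1 = (2 - (-2)·0.2500 - (-1)·-0.5556) / (7) = 0.2778
  x2 = (-3 - (3)·0.8571 - (2)·-0.5556) / (8) = -0.5575
  x3 = (-10 - (3)·0.8571 - (4)·0.2500) / (9) = -1.5079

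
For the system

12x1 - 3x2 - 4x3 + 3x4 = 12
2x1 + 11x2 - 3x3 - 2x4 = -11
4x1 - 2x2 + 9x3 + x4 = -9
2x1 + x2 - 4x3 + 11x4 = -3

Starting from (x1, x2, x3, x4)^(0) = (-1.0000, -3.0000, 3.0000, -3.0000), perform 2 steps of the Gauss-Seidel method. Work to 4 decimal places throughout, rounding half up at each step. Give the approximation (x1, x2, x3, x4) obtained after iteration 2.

(0.4257, -1.7843, -1.4534, -0.7164)

Iteration 1:
  x1 = (12 - (-3)·-3.0000 - (-4)·3.0000 - (3)·-3.0000) / (12) = 2.0000
  x2 = (-11 - (2)·2.0000 - (-3)·3.0000 - (-2)·-3.0000) / (11) = -1.0909
  x3 = (-9 - (4)·2.0000 - (-2)·-1.0909 - (1)·-3.0000) / (9) = -1.7980
  x4 = (-3 - (2)·2.0000 - (1)·-1.0909 - (-4)·-1.7980) / (11) = -1.1910
Iteration 2:
  x1 = (12 - (-3)·-1.0909 - (-4)·-1.7980 - (3)·-1.1910) / (12) = 0.4257
  x2 = (-11 - (2)·0.4257 - (-3)·-1.7980 - (-2)·-1.1910) / (11) = -1.7843
  x3 = (-9 - (4)·0.4257 - (-2)·-1.7843 - (1)·-1.1910) / (9) = -1.4534
  x4 = (-3 - (2)·0.4257 - (1)·-1.7843 - (-4)·-1.4534) / (11) = -0.7164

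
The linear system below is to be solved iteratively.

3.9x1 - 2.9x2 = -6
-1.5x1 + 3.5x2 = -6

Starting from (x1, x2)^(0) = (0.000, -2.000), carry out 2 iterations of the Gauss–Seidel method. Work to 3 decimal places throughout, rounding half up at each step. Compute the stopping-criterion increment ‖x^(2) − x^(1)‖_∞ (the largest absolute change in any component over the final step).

0.751

Iteration 1:
  x1 = (-6 - (-2.9)·-2.000) / (3.9) = -3.026
  x2 = (-6 - (-1.5)·-3.026) / (3.5) = -3.011
Iteration 2:
  x1 = (-6 - (-2.9)·-3.011) / (3.9) = -3.777
  x2 = (-6 - (-1.5)·-3.777) / (3.5) = -3.333
Change: (-0.751, -0.322) → max |·| = 0.751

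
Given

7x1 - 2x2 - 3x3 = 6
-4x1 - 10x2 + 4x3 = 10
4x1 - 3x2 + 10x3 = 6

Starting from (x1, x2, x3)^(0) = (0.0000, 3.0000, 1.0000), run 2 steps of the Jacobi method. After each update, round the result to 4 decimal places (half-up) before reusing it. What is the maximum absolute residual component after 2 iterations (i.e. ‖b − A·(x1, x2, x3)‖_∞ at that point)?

7.1262

Iteration 1:
  x1 = (6 - (-2)·3.0000 - (-3)·1.0000) / (7) = 2.1429
  x2 = (10 - (-4)·0.0000 - (4)·1.0000) / (-10) = -0.6000
  x3 = (6 - (4)·0.0000 - (-3)·3.0000) / (10) = 1.5000
Iteration 2:
  x1 = (6 - (-2)·-0.6000 - (-3)·1.5000) / (7) = 1.3286
  x2 = (10 - (-4)·2.1429 - (4)·1.5000) / (-10) = -1.2572
  x3 = (6 - (4)·2.1429 - (-3)·-0.6000) / (10) = -0.4372
Residual b − A·x = (-7.1262, 4.4912, 1.2860); ∞-norm = 7.1262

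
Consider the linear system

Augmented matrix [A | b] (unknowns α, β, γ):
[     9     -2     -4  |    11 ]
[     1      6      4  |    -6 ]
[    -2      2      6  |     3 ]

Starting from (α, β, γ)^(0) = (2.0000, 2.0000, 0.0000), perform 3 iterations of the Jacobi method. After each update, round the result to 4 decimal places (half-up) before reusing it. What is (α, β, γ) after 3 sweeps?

Iteration 1:
  α = (11 - (-2)·2.0000 - (-4)·0.0000) / (9) = 1.6667
  β = (-6 - (1)·2.0000 - (4)·0.0000) / (6) = -1.3333
  γ = (3 - (-2)·2.0000 - (2)·2.0000) / (6) = 0.5000
Iteration 2:
  α = (11 - (-2)·-1.3333 - (-4)·0.5000) / (9) = 1.1482
  β = (-6 - (1)·1.6667 - (4)·0.5000) / (6) = -1.6111
  γ = (3 - (-2)·1.6667 - (2)·-1.3333) / (6) = 1.5000
Iteration 3:
  α = (11 - (-2)·-1.6111 - (-4)·1.5000) / (9) = 1.5309
  β = (-6 - (1)·1.1482 - (4)·1.5000) / (6) = -2.1914
  γ = (3 - (-2)·1.1482 - (2)·-1.6111) / (6) = 1.4198

(1.5309, -2.1914, 1.4198)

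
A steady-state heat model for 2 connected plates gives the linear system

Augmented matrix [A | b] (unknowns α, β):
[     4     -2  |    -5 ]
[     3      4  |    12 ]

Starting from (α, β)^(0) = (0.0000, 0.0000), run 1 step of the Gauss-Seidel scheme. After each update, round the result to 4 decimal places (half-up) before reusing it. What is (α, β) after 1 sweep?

(-1.2500, 3.9375)

Iteration 1:
  α = (-5 - (-2)·0.0000) / (4) = -1.2500
  β = (12 - (3)·-1.2500) / (4) = 3.9375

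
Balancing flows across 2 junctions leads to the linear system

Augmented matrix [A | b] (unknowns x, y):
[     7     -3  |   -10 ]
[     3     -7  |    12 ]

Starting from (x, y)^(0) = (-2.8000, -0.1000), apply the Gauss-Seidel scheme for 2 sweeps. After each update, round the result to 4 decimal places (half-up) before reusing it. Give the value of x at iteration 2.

Iteration 1:
  x = (-10 - (-3)·-0.1000) / (7) = -1.4714
  y = (12 - (3)·-1.4714) / (-7) = -2.3449
Iteration 2:
  x = (-10 - (-3)·-2.3449) / (7) = -2.4335
  y = (12 - (3)·-2.4335) / (-7) = -2.7572

-2.4335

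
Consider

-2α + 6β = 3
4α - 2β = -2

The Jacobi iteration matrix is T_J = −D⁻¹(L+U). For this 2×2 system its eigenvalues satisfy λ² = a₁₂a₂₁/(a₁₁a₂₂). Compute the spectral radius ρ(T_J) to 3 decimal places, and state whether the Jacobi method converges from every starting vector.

2.449

a₁₂a₂₁/(a₁₁a₂₂) = (6)·(4) / ((-2)·(-2)) = 6.000000
ρ = √|6.000000| = √6.000000 = 2.449
ρ > 1, so Jacobi diverges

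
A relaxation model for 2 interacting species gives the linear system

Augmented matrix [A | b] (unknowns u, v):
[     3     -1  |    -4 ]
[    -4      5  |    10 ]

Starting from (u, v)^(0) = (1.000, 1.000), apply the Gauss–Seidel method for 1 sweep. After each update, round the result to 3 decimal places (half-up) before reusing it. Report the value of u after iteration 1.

-1.000

Iteration 1:
  u = (-4 - (-1)·1.000) / (3) = -1.000
  v = (10 - (-4)·-1.000) / (5) = 1.200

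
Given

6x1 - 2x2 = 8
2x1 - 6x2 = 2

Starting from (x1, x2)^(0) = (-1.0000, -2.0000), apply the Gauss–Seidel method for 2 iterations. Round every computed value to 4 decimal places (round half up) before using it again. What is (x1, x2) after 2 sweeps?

Iteration 1:
  x1 = (8 - (-2)·-2.0000) / (6) = 0.6667
  x2 = (2 - (2)·0.6667) / (-6) = -0.1111
Iteration 2:
  x1 = (8 - (-2)·-0.1111) / (6) = 1.2963
  x2 = (2 - (2)·1.2963) / (-6) = 0.0988

(1.2963, 0.0988)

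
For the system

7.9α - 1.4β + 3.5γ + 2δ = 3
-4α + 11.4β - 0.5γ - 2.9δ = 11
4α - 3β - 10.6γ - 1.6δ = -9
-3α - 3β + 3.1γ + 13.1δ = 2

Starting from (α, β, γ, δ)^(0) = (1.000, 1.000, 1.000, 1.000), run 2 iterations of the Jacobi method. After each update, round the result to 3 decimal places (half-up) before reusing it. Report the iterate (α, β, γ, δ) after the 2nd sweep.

(0.220, 1.046, 0.283, 0.303)

Iteration 1:
  α = (3 - (-1.4)·1.000 - (3.5)·1.000 - (2)·1.000) / (7.9) = -0.139
  β = (11 - (-4)·1.000 - (-0.5)·1.000 - (-2.9)·1.000) / (11.4) = 1.614
  γ = (-9 - (4)·1.000 - (-3)·1.000 - (-1.6)·1.000) / (-10.6) = 0.792
  δ = (2 - (-3)·1.000 - (-3)·1.000 - (3.1)·1.000) / (13.1) = 0.374
Iteration 2:
  α = (3 - (-1.4)·1.614 - (3.5)·0.792 - (2)·0.374) / (7.9) = 0.220
  β = (11 - (-4)·-0.139 - (-0.5)·0.792 - (-2.9)·0.374) / (11.4) = 1.046
  γ = (-9 - (4)·-0.139 - (-3)·1.614 - (-1.6)·0.374) / (-10.6) = 0.283
  δ = (2 - (-3)·-0.139 - (-3)·1.614 - (3.1)·0.792) / (13.1) = 0.303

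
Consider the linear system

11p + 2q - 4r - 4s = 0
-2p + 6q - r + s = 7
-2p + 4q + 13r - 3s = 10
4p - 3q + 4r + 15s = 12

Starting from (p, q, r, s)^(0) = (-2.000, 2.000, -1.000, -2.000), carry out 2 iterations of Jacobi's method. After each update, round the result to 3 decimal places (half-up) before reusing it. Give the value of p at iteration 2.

Iteration 1:
  p = (0 - (2)·2.000 - (-4)·-1.000 - (-4)·-2.000) / (11) = -1.455
  q = (7 - (-2)·-2.000 - (-1)·-1.000 - (1)·-2.000) / (6) = 0.667
  r = (10 - (-2)·-2.000 - (4)·2.000 - (-3)·-2.000) / (13) = -0.615
  s = (12 - (4)·-2.000 - (-3)·2.000 - (4)·-1.000) / (15) = 2.000
Iteration 2:
  p = (0 - (2)·0.667 - (-4)·-0.615 - (-4)·2.000) / (11) = 0.382
  q = (7 - (-2)·-1.455 - (-1)·-0.615 - (1)·2.000) / (6) = 0.246
  r = (10 - (-2)·-1.455 - (4)·0.667 - (-3)·2.000) / (13) = 0.802
  s = (12 - (4)·-1.455 - (-3)·0.667 - (4)·-0.615) / (15) = 1.485

0.382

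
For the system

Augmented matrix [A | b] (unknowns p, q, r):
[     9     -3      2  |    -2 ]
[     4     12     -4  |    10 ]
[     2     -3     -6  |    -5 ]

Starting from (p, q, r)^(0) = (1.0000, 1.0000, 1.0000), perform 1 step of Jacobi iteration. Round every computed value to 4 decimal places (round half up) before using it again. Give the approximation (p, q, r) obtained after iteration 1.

(-0.1111, 0.8333, 0.6667)

Iteration 1:
  p = (-2 - (-3)·1.0000 - (2)·1.0000) / (9) = -0.1111
  q = (10 - (4)·1.0000 - (-4)·1.0000) / (12) = 0.8333
  r = (-5 - (2)·1.0000 - (-3)·1.0000) / (-6) = 0.6667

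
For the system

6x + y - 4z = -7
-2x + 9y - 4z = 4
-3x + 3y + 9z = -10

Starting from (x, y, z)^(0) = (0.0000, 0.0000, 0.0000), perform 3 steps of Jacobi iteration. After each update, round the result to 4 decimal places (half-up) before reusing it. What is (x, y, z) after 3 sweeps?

Iteration 1:
  x = (-7 - (1)·0.0000 - (-4)·0.0000) / (6) = -1.1667
  y = (4 - (-2)·0.0000 - (-4)·0.0000) / (9) = 0.4444
  z = (-10 - (-3)·0.0000 - (3)·0.0000) / (9) = -1.1111
Iteration 2:
  x = (-7 - (1)·0.4444 - (-4)·-1.1111) / (6) = -1.9815
  y = (4 - (-2)·-1.1667 - (-4)·-1.1111) / (9) = -0.3086
  z = (-10 - (-3)·-1.1667 - (3)·0.4444) / (9) = -1.6481
Iteration 3:
  x = (-7 - (1)·-0.3086 - (-4)·-1.6481) / (6) = -2.2140
  y = (4 - (-2)·-1.9815 - (-4)·-1.6481) / (9) = -0.7284
  z = (-10 - (-3)·-1.9815 - (3)·-0.3086) / (9) = -1.6687

(-2.2140, -0.7284, -1.6687)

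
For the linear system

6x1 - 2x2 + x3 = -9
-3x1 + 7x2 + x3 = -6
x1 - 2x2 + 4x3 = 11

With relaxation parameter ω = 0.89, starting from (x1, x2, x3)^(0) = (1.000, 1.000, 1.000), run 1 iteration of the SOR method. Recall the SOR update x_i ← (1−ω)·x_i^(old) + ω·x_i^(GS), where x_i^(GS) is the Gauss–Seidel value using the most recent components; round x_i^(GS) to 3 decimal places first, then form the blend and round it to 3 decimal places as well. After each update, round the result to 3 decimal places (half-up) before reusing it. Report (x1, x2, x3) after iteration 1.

Iteration 1:
  x1: GS value = (-9 - (-2)·1.000 - (1)·1.000) / (6) = -1.333;  x1 ← (1−ω)·1.000 + ω·-1.333 = -1.076
  x2: GS value = (-6 - (-3)·-1.076 - (1)·1.000) / (7) = -1.461;  x2 ← (1−ω)·1.000 + ω·-1.461 = -1.190
  x3: GS value = (11 - (1)·-1.076 - (-2)·-1.190) / (4) = 2.424;  x3 ← (1−ω)·1.000 + ω·2.424 = 2.267

(-1.076, -1.190, 2.267)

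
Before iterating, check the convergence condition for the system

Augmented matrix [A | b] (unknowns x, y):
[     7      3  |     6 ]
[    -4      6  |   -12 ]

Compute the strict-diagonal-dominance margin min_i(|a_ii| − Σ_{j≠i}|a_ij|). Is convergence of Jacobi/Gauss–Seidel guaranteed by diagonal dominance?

2

row 1: |7| − (3) = 4
row 2: |6| − (4) = 2
minimum over rows = 2 → strictly diagonally dominant (convergence guaranteed)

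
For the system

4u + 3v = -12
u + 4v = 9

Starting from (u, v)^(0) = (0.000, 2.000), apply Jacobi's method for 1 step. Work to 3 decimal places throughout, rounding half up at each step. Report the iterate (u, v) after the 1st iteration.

Iteration 1:
  u = (-12 - (3)·2.000) / (4) = -4.500
  v = (9 - (1)·0.000) / (4) = 2.250

(-4.500, 2.250)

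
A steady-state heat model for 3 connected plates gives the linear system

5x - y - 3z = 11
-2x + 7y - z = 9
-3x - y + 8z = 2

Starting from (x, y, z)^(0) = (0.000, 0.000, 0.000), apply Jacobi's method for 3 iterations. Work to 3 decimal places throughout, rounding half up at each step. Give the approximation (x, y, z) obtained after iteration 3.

Iteration 1:
  x = (11 - (-1)·0.000 - (-3)·0.000) / (5) = 2.200
  y = (9 - (-2)·0.000 - (-1)·0.000) / (7) = 1.286
  z = (2 - (-3)·0.000 - (-1)·0.000) / (8) = 0.250
Iteration 2:
  x = (11 - (-1)·1.286 - (-3)·0.250) / (5) = 2.607
  y = (9 - (-2)·2.200 - (-1)·0.250) / (7) = 1.950
  z = (2 - (-3)·2.200 - (-1)·1.286) / (8) = 1.236
Iteration 3:
  x = (11 - (-1)·1.950 - (-3)·1.236) / (5) = 3.332
  y = (9 - (-2)·2.607 - (-1)·1.236) / (7) = 2.207
  z = (2 - (-3)·2.607 - (-1)·1.950) / (8) = 1.471

(3.332, 2.207, 1.471)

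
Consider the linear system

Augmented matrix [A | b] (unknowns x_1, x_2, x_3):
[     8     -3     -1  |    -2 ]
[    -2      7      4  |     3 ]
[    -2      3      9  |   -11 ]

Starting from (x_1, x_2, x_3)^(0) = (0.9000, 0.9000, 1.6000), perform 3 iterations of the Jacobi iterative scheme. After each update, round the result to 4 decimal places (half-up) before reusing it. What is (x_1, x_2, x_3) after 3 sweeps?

Iteration 1:
  x_1 = (-2 - (-3)·0.9000 - (-1)·1.6000) / (8) = 0.2875
  x_2 = (3 - (-2)·0.9000 - (4)·1.6000) / (7) = -0.2286
  x_3 = (-11 - (-2)·0.9000 - (3)·0.9000) / (9) = -1.3222
Iteration 2:
  x_1 = (-2 - (-3)·-0.2286 - (-1)·-1.3222) / (8) = -0.5010
  x_2 = (3 - (-2)·0.2875 - (4)·-1.3222) / (7) = 1.2663
  x_3 = (-11 - (-2)·0.2875 - (3)·-0.2286) / (9) = -1.0821
Iteration 3:
  x_1 = (-2 - (-3)·1.2663 - (-1)·-1.0821) / (8) = 0.0896
  x_2 = (3 - (-2)·-0.5010 - (4)·-1.0821) / (7) = 0.9038
  x_3 = (-11 - (-2)·-0.5010 - (3)·1.2663) / (9) = -1.7557

(0.0896, 0.9038, -1.7557)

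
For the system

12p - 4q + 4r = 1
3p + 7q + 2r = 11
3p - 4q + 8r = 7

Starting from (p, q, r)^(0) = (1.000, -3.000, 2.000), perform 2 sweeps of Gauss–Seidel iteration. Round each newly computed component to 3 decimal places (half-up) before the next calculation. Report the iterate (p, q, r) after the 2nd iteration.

(-0.127, 0.966, 1.406)

Iteration 1:
  p = (1 - (-4)·-3.000 - (4)·2.000) / (12) = -1.583
  q = (11 - (3)·-1.583 - (2)·2.000) / (7) = 1.678
  r = (7 - (3)·-1.583 - (-4)·1.678) / (8) = 2.308
Iteration 2:
  p = (1 - (-4)·1.678 - (4)·2.308) / (12) = -0.127
  q = (11 - (3)·-0.127 - (2)·2.308) / (7) = 0.966
  r = (7 - (3)·-0.127 - (-4)·0.966) / (8) = 1.406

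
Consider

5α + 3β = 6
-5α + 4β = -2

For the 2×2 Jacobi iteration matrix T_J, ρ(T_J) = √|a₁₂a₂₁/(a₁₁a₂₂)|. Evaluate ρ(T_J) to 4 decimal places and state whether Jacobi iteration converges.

a₁₂a₂₁/(a₁₁a₂₂) = (3)·(-5) / ((5)·(4)) = -0.750000
ρ = √|-0.750000| = √0.750000 = 0.8660
ρ < 1, so Jacobi converges

0.8660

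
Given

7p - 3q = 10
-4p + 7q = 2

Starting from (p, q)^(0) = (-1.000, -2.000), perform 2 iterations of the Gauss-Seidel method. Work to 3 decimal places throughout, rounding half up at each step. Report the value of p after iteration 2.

Iteration 1:
  p = (10 - (-3)·-2.000) / (7) = 0.571
  q = (2 - (-4)·0.571) / (7) = 0.612
Iteration 2:
  p = (10 - (-3)·0.612) / (7) = 1.691
  q = (2 - (-4)·1.691) / (7) = 1.252

1.691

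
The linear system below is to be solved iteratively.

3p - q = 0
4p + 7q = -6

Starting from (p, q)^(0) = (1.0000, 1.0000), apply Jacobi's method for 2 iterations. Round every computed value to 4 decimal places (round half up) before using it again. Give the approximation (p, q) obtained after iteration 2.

Iteration 1:
  p = (0 - (-1)·1.0000) / (3) = 0.3333
  q = (-6 - (4)·1.0000) / (7) = -1.4286
Iteration 2:
  p = (0 - (-1)·-1.4286) / (3) = -0.4762
  q = (-6 - (4)·0.3333) / (7) = -1.0476

(-0.4762, -1.0476)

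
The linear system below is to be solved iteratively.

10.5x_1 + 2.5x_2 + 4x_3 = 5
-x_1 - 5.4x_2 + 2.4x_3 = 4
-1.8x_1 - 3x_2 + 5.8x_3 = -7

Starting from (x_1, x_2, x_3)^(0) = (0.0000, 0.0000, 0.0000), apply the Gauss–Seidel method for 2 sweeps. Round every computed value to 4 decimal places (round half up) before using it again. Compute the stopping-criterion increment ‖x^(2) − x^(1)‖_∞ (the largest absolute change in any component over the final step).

0.8028

Iteration 1:
  x_1 = (5 - (2.5)·0.0000 - (4)·0.0000) / (10.5) = 0.4762
  x_2 = (4 - (-1)·0.4762 - (2.4)·0.0000) / (-5.4) = -0.8289
  x_3 = (-7 - (-1.8)·0.4762 - (-3)·-0.8289) / (5.8) = -1.4879
Iteration 2:
  x_1 = (5 - (2.5)·-0.8289 - (4)·-1.4879) / (10.5) = 1.2404
  x_2 = (4 - (-1)·1.2404 - (2.4)·-1.4879) / (-5.4) = -1.6317
  x_3 = (-7 - (-1.8)·1.2404 - (-3)·-1.6317) / (5.8) = -1.6659
Change: (0.7642, -0.8028, -0.1780) → max |·| = 0.8028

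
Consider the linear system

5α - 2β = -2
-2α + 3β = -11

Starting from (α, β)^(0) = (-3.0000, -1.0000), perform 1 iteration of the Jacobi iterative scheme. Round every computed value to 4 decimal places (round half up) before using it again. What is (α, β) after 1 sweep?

Iteration 1:
  α = (-2 - (-2)·-1.0000) / (5) = -0.8000
  β = (-11 - (-2)·-3.0000) / (3) = -5.6667

(-0.8000, -5.6667)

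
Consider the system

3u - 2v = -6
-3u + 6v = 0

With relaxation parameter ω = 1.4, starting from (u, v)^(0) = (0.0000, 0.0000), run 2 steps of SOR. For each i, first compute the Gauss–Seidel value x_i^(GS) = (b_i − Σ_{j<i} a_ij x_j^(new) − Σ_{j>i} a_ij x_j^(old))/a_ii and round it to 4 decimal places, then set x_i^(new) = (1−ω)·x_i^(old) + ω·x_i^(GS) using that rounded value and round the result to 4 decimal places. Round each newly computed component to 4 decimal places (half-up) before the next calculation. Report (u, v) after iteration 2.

(-3.5094, -1.6726)

Iteration 1:
  u: GS value = (-6 - (-2)·0.0000) / (3) = -2.0000;  u ← (1−ω)·0.0000 + ω·-2.0000 = -2.8000
  v: GS value = (0 - (-3)·-2.8000) / (6) = -1.4000;  v ← (1−ω)·0.0000 + ω·-1.4000 = -1.9600
Iteration 2:
  u: GS value = (-6 - (-2)·-1.9600) / (3) = -3.3067;  u ← (1−ω)·-2.8000 + ω·-3.3067 = -3.5094
  v: GS value = (0 - (-3)·-3.5094) / (6) = -1.7547;  v ← (1−ω)·-1.9600 + ω·-1.7547 = -1.6726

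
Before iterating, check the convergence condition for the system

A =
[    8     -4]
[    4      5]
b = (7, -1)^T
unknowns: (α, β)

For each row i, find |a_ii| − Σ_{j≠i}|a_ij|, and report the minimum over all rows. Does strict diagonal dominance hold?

row 1: |8| − (4) = 4
row 2: |5| − (4) = 1
minimum over rows = 1 → strictly diagonally dominant (convergence guaranteed)

1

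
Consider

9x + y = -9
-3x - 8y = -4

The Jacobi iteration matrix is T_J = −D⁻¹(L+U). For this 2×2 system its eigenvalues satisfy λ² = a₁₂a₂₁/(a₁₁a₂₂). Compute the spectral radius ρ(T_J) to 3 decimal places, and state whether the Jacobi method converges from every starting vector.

0.204

a₁₂a₂₁/(a₁₁a₂₂) = (1)·(-3) / ((9)·(-8)) = 0.041667
ρ = √|0.041667| = √0.041667 = 0.204
ρ < 1, so Jacobi converges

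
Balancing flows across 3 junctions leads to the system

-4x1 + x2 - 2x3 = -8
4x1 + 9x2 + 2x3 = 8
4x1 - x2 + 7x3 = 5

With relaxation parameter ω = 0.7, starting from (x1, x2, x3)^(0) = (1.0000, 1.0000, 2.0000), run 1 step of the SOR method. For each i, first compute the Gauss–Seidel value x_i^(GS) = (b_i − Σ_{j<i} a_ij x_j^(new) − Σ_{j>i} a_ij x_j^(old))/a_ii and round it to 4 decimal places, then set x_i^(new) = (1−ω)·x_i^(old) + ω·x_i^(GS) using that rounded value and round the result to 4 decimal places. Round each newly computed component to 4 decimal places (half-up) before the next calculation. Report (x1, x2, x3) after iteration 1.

Iteration 1:
  x1: GS value = (-8 - (1)·1.0000 - (-2)·2.0000) / (-4) = 1.2500;  x1 ← (1−ω)·1.0000 + ω·1.2500 = 1.1750
  x2: GS value = (8 - (4)·1.1750 - (2)·2.0000) / (9) = -0.0778;  x2 ← (1−ω)·1.0000 + ω·-0.0778 = 0.2455
  x3: GS value = (5 - (4)·1.1750 - (-1)·0.2455) / (7) = 0.0779;  x3 ← (1−ω)·2.0000 + ω·0.0779 = 0.6545

(1.1750, 0.2455, 0.6545)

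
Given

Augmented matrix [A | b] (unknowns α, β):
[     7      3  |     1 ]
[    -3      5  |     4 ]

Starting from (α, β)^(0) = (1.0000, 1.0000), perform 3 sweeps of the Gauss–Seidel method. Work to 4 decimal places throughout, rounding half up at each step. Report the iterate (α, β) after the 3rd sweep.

(-0.1675, 0.6995)

Iteration 1:
  α = (1 - (3)·1.0000) / (7) = -0.2857
  β = (4 - (-3)·-0.2857) / (5) = 0.6286
Iteration 2:
  α = (1 - (3)·0.6286) / (7) = -0.1265
  β = (4 - (-3)·-0.1265) / (5) = 0.7241
Iteration 3:
  α = (1 - (3)·0.7241) / (7) = -0.1675
  β = (4 - (-3)·-0.1675) / (5) = 0.6995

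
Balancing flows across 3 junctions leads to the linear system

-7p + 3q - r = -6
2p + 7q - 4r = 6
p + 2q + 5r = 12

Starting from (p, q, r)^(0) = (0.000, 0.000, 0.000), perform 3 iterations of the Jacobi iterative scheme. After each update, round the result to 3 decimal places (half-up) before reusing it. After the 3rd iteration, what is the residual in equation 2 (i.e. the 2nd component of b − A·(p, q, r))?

Iteration 1:
  p = (-6 - (3)·0.000 - (-1)·0.000) / (-7) = 0.857
  q = (6 - (2)·0.000 - (-4)·0.000) / (7) = 0.857
  r = (12 - (1)·0.000 - (2)·0.000) / (5) = 2.400
Iteration 2:
  p = (-6 - (3)·0.857 - (-1)·2.400) / (-7) = 0.882
  q = (6 - (2)·0.857 - (-4)·2.400) / (7) = 1.984
  r = (12 - (1)·0.857 - (2)·0.857) / (5) = 1.886
Iteration 3:
  p = (-6 - (3)·1.984 - (-1)·1.886) / (-7) = 1.438
  q = (6 - (2)·0.882 - (-4)·1.886) / (7) = 1.683
  r = (12 - (1)·0.882 - (2)·1.984) / (5) = 1.430
Residual b − A·x = (0.447, -2.937, 0.046)

-2.937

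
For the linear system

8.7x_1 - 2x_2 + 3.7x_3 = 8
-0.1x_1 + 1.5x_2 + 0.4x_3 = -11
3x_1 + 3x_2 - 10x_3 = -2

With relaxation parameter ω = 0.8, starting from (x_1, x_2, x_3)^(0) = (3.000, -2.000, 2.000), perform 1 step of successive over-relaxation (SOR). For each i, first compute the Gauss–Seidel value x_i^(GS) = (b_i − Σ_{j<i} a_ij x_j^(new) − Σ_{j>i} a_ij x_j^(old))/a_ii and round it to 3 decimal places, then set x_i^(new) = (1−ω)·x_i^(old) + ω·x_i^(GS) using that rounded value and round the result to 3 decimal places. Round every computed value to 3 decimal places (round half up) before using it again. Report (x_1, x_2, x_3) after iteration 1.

(0.287, -6.678, -0.974)

Iteration 1:
  x_1: GS value = (8 - (-2)·-2.000 - (3.7)·2.000) / (8.7) = -0.391;  x_1 ← (1−ω)·3.000 + ω·-0.391 = 0.287
  x_2: GS value = (-11 - (-0.1)·0.287 - (0.4)·2.000) / (1.5) = -7.848;  x_2 ← (1−ω)·-2.000 + ω·-7.848 = -6.678
  x_3: GS value = (-2 - (3)·0.287 - (3)·-6.678) / (-10) = -1.717;  x_3 ← (1−ω)·2.000 + ω·-1.717 = -0.974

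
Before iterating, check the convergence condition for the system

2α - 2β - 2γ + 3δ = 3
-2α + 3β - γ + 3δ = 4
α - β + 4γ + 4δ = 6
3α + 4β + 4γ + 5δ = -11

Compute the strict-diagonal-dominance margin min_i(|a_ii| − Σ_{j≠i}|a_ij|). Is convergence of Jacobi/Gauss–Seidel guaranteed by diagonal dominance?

row 1: |2| − (2+2+3) = -5
row 2: |3| − (2+1+3) = -3
row 3: |4| − (1+1+4) = -2
row 4: |5| − (3+4+4) = -6
minimum over rows = -6 → not strictly diagonally dominant

-6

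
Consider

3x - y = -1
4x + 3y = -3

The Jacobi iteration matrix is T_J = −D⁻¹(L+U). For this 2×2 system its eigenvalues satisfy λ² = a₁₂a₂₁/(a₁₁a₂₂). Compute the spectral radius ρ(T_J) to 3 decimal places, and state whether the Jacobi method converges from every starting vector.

a₁₂a₂₁/(a₁₁a₂₂) = (-1)·(4) / ((3)·(3)) = -0.444444
ρ = √|-0.444444| = √0.444444 = 0.667
ρ < 1, so Jacobi converges

0.667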